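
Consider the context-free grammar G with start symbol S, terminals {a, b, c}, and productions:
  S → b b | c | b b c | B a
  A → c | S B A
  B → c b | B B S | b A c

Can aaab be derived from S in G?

no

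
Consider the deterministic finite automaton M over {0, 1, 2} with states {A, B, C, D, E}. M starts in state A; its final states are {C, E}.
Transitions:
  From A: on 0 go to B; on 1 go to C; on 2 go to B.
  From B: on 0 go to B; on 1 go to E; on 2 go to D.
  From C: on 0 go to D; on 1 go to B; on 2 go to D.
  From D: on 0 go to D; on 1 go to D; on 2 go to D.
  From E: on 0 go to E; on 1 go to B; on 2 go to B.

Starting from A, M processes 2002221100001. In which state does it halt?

D

A --2--> B
B --0--> B
B --0--> B
B --2--> D
D --2--> D
D --2--> D
D --1--> D
D --1--> D
D --0--> D
D --0--> D
D --0--> D
D --0--> D
D --1--> D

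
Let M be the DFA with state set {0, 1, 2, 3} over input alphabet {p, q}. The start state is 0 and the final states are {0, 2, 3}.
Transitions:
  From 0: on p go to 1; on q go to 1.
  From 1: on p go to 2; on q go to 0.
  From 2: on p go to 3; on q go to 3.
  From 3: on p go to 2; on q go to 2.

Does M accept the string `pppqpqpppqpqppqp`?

0 --p--> 1
1 --p--> 2
2 --p--> 3
3 --q--> 2
2 --p--> 3
3 --q--> 2
2 --p--> 3
3 --p--> 2
2 --p--> 3
3 --q--> 2
2 --p--> 3
3 --q--> 2
2 --p--> 3
3 --p--> 2
2 --q--> 3
3 --p--> 2
End in state 2, which is an accepting state.

accepted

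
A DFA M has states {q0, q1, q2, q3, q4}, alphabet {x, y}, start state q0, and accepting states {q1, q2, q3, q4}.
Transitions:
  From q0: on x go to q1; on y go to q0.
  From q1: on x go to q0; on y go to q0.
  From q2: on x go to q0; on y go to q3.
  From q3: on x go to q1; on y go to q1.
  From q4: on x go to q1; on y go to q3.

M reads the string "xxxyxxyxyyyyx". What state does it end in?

q0 --x--> q1
q1 --x--> q0
q0 --x--> q1
q1 --y--> q0
q0 --x--> q1
q1 --x--> q0
q0 --y--> q0
q0 --x--> q1
q1 --y--> q0
q0 --y--> q0
q0 --y--> q0
q0 --y--> q0
q0 --x--> q1

q1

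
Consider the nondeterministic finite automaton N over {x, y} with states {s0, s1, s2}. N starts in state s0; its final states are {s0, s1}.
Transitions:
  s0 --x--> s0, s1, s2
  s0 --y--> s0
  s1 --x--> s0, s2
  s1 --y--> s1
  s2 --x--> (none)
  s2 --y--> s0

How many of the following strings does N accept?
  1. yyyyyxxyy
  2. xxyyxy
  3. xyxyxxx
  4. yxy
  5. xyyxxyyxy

5

yyyyyxxyy: accepted
xxyyxy: accepted
xyxyxxx: accepted
yxy: accepted
xyyxxyyxy: accepted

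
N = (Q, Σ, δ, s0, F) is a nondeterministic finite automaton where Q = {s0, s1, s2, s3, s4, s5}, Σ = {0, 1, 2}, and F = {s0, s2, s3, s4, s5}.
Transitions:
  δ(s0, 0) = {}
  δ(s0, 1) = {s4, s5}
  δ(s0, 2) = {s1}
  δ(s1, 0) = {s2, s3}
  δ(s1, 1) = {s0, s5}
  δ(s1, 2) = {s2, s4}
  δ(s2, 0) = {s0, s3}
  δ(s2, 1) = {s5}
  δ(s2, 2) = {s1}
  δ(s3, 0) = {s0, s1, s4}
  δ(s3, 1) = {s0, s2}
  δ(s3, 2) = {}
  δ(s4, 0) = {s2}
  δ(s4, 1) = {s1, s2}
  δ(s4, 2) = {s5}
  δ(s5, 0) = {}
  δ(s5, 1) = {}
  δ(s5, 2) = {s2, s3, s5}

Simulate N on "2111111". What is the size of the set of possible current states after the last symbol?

Start: {s0}
read 2: {s1}
read 1: {s0, s5}
read 1: {s4, s5}
read 1: {s1, s2}
read 1: {s0, s5}
read 1: {s4, s5}
read 1: {s1, s2}
Final reachable set {s1, s2} has 2 states.

2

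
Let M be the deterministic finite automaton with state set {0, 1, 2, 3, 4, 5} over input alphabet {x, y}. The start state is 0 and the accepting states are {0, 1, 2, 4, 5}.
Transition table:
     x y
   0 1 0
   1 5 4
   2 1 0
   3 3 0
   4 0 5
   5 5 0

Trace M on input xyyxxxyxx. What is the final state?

5

0 --x--> 1
1 --y--> 4
4 --y--> 5
5 --x--> 5
5 --x--> 5
5 --x--> 5
5 --y--> 0
0 --x--> 1
1 --x--> 5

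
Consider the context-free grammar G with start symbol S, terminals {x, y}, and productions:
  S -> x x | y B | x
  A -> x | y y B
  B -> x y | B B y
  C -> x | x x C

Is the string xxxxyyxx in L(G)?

no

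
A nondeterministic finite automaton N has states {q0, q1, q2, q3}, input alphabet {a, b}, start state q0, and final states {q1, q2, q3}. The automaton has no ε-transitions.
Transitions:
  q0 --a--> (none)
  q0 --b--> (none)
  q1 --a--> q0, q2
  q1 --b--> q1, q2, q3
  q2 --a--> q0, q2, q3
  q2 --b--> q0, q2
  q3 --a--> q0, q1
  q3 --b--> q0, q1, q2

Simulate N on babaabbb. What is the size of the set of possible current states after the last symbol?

Start: {q0}
read b: {}
The reachable set is empty and stays empty for the remaining 7 symbols.
Final reachable set {} has 0 states.

0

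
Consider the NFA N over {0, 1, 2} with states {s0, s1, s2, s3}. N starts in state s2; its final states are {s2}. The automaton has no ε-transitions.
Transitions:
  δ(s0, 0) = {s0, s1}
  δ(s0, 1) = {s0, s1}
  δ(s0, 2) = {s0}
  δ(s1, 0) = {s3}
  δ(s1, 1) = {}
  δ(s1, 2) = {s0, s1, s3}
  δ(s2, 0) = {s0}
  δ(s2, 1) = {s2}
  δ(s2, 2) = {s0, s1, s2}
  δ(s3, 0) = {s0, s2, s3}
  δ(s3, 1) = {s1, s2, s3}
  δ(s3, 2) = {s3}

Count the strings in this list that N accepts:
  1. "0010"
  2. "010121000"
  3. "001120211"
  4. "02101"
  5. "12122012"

4

"0010": rejected
"010121000": accepted
"001120211": accepted
"02101": accepted
"12122012": accepted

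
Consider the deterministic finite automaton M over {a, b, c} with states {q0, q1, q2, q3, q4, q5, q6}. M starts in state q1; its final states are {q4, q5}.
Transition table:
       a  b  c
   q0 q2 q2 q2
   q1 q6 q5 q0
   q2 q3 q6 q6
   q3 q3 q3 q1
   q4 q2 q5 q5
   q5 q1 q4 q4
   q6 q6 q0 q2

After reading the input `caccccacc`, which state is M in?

q0

q1 --c--> q0
q0 --a--> q2
q2 --c--> q6
q6 --c--> q2
q2 --c--> q6
q6 --c--> q2
q2 --a--> q3
q3 --c--> q1
q1 --c--> q0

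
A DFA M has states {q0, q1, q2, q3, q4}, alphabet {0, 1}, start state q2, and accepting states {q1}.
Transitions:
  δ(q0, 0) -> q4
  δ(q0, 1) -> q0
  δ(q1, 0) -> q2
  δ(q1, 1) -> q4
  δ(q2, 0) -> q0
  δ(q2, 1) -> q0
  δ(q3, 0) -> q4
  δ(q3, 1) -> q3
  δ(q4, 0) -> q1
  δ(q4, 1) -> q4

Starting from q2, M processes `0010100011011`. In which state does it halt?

q2 --0--> q0
q0 --0--> q4
q4 --1--> q4
q4 --0--> q1
q1 --1--> q4
q4 --0--> q1
q1 --0--> q2
q2 --0--> q0
q0 --1--> q0
q0 --1--> q0
q0 --0--> q4
q4 --1--> q4
q4 --1--> q4

q4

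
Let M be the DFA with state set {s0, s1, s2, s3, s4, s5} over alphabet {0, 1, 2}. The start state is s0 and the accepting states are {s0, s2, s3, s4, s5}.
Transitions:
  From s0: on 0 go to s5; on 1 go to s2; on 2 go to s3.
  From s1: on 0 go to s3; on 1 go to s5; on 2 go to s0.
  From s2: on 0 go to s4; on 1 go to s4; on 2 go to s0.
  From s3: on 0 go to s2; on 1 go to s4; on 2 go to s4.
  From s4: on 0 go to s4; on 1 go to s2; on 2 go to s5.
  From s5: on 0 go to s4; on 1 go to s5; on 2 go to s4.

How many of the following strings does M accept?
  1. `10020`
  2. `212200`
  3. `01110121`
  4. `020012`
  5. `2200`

5

`10020`: accepted
`212200`: accepted
`01110121`: accepted
`020012`: accepted
`2200`: accepted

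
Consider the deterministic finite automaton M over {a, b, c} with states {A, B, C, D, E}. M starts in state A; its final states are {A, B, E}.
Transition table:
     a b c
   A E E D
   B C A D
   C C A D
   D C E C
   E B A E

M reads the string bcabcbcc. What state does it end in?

A --b--> E
E --c--> E
E --a--> B
B --b--> A
A --c--> D
D --b--> E
E --c--> E
E --c--> E

E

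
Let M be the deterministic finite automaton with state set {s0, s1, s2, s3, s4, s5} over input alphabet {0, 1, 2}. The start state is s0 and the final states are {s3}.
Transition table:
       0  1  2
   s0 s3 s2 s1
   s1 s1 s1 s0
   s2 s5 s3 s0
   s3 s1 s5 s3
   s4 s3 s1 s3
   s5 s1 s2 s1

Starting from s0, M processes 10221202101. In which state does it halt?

s1

s0 --1--> s2
s2 --0--> s5
s5 --2--> s1
s1 --2--> s0
s0 --1--> s2
s2 --2--> s0
s0 --0--> s3
s3 --2--> s3
s3 --1--> s5
s5 --0--> s1
s1 --1--> s1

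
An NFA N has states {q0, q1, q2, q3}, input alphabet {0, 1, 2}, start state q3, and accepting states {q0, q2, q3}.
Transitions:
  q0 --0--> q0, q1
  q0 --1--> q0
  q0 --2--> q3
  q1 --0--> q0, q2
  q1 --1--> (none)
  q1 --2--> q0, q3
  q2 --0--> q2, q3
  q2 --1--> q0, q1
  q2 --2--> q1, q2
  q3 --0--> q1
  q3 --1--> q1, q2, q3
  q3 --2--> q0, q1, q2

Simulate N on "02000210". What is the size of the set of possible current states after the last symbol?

Start: {q3}
read 0: {q1}
read 2: {q0, q3}
read 0: {q0, q1}
read 0: {q0, q1, q2}
read 0: {q0, q1, q2, q3}
read 2: {q0, q1, q2, q3}
read 1: {q0, q1, q2, q3}
read 0: {q0, q1, q2, q3}
Final reachable set {q0, q1, q2, q3} has 4 states.

4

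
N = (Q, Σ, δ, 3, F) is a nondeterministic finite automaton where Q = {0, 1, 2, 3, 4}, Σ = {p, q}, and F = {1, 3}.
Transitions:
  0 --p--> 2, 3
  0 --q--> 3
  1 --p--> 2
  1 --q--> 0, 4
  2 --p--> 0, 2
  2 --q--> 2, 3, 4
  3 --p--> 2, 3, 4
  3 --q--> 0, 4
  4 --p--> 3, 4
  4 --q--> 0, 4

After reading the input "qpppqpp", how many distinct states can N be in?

Start: {3}
read q: {0, 4}
read p: {2, 3, 4}
read p: {0, 2, 3, 4}
read p: {0, 2, 3, 4}
read q: {0, 2, 3, 4}
read p: {0, 2, 3, 4}
read p: {0, 2, 3, 4}
Final reachable set {0, 2, 3, 4} has 4 states.

4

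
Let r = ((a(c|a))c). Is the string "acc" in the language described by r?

yes

Split as ac·c: (a(c|a)) matches ac and c matches c.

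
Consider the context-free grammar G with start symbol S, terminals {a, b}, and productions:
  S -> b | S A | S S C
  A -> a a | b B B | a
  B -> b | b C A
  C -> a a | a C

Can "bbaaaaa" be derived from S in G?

yes

S ⇒ SSC ⇒ bSC ⇒ bbC ⇒ bbaC ⇒ bbaaC ⇒ bbaaaC ⇒ bbaaaaa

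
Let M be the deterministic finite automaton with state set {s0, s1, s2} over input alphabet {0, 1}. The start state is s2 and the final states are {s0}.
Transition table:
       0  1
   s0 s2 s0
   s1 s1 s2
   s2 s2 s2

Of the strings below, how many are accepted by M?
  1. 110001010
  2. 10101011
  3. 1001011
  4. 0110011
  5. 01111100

0

110001010: rejected
10101011: rejected
1001011: rejected
0110011: rejected
01111100: rejected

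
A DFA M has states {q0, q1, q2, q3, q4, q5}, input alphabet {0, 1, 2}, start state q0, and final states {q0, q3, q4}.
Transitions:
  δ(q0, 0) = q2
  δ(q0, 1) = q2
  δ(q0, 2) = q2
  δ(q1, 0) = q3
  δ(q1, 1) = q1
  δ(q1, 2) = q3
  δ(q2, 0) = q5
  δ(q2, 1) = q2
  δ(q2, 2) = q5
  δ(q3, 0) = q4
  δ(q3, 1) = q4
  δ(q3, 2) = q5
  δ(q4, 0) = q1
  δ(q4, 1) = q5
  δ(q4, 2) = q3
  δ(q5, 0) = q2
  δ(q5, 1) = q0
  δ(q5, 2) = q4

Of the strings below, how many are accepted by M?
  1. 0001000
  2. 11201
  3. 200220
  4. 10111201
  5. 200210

0

0001000: rejected
11201: rejected
200220: rejected
10111201: rejected
200210: rejected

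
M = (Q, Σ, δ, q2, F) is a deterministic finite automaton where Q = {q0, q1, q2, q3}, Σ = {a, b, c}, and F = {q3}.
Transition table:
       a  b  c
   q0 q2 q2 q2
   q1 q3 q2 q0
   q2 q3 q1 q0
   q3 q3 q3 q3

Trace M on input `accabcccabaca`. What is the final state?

q3

q2 --a--> q3
q3 --c--> q3
q3 --c--> q3
q3 --a--> q3
q3 --b--> q3
q3 --c--> q3
q3 --c--> q3
q3 --c--> q3
q3 --a--> q3
q3 --b--> q3
q3 --a--> q3
q3 --c--> q3
q3 --a--> q3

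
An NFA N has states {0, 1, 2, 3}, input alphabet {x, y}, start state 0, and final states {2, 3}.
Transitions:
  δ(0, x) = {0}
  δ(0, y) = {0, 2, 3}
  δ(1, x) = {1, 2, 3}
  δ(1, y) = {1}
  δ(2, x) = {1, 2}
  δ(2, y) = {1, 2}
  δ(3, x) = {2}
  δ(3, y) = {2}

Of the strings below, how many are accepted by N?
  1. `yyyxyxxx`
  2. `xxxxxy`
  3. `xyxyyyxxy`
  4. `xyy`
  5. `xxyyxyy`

`yyyxyxxx`: accepted
`xxxxxy`: accepted
`xyxyyyxxy`: accepted
`xyy`: accepted
`xxyyxyy`: accepted

5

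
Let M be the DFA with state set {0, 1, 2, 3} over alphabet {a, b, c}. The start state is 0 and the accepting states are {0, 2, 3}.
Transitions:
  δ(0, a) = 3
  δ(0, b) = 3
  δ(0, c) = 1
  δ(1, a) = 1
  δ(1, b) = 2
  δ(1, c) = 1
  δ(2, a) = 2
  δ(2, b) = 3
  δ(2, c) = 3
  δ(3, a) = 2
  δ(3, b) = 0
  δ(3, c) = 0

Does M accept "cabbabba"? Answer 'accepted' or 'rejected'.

accepted

0 --c--> 1
1 --a--> 1
1 --b--> 2
2 --b--> 3
3 --a--> 2
2 --b--> 3
3 --b--> 0
0 --a--> 3
End in state 3, which is an accepting state.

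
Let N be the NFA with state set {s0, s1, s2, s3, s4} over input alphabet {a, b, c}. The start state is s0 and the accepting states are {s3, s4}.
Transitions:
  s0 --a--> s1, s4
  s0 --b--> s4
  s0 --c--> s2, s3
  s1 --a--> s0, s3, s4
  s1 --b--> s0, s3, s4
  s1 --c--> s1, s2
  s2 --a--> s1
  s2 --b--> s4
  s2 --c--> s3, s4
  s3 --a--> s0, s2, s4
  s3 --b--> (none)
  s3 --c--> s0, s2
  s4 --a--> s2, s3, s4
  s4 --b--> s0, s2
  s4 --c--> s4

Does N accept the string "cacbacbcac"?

accepted

Start: {s0}
read c: {s2, s3}
read a: {s0, s1, s2, s4}
read c: {s1, s2, s3, s4}
read b: {s0, s2, s3, s4}
read a: {s0, s1, s2, s3, s4}
read c: {s0, s1, s2, s3, s4}
read b: {s0, s2, s3, s4}
read c: {s0, s2, s3, s4}
read a: {s0, s1, s2, s3, s4}
read c: {s0, s1, s2, s3, s4}
Reachable ∩ accepting = {s3, s4} — nonempty.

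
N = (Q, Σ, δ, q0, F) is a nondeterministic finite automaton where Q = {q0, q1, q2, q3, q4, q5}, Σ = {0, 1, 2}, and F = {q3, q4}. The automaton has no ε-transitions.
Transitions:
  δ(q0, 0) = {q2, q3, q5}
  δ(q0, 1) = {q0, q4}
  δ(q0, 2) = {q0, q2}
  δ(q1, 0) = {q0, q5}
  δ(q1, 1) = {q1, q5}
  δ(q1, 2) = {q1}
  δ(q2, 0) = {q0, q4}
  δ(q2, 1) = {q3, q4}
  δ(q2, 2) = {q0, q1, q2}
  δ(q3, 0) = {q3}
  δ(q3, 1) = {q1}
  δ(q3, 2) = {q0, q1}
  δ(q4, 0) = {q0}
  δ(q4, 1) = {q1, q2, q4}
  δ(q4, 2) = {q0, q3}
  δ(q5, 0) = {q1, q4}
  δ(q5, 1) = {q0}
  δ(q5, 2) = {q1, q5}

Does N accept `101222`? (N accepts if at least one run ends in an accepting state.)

rejected

Start: {q0}
read 1: {q0, q4}
read 0: {q0, q2, q3, q5}
read 1: {q0, q1, q3, q4}
read 2: {q0, q1, q2, q3}
read 2: {q0, q1, q2}
read 2: {q0, q1, q2}
Reachable ∩ accepting = {} — empty.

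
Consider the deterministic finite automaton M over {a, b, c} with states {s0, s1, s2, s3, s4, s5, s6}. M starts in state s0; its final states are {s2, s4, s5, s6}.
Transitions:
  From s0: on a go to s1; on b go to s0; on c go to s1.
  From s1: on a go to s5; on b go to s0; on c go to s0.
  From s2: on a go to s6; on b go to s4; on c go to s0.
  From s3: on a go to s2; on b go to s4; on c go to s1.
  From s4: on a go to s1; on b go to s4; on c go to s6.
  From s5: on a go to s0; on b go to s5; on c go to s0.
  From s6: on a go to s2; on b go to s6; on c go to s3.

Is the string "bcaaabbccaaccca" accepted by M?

rejected

s0 --b--> s0
s0 --c--> s1
s1 --a--> s5
s5 --a--> s0
s0 --a--> s1
s1 --b--> s0
s0 --b--> s0
s0 --c--> s1
s1 --c--> s0
s0 --a--> s1
s1 --a--> s5
s5 --c--> s0
s0 --c--> s1
s1 --c--> s0
s0 --a--> s1
End in state s1, which is not an accepting state.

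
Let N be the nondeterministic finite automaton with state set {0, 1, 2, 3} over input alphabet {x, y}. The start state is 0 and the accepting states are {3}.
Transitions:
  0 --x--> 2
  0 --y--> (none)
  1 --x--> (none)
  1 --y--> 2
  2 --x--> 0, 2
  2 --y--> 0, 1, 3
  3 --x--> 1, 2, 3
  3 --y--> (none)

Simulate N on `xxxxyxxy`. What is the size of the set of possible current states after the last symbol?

Start: {0}
read x: {2}
read x: {0, 2}
read x: {0, 2}
read x: {0, 2}
read y: {0, 1, 3}
read x: {1, 2, 3}
read x: {0, 1, 2, 3}
read y: {0, 1, 2, 3}
Final reachable set {0, 1, 2, 3} has 4 states.

4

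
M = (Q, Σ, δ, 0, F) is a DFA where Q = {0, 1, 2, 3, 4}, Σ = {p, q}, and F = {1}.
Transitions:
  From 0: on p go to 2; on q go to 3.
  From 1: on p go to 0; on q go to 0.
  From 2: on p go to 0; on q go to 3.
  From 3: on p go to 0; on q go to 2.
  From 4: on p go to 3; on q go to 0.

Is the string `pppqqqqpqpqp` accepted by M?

0 --p--> 2
2 --p--> 0
0 --p--> 2
2 --q--> 3
3 --q--> 2
2 --q--> 3
3 --q--> 2
2 --p--> 0
0 --q--> 3
3 --p--> 0
0 --q--> 3
3 --p--> 0
End in state 0, which is not an accepting state.

rejected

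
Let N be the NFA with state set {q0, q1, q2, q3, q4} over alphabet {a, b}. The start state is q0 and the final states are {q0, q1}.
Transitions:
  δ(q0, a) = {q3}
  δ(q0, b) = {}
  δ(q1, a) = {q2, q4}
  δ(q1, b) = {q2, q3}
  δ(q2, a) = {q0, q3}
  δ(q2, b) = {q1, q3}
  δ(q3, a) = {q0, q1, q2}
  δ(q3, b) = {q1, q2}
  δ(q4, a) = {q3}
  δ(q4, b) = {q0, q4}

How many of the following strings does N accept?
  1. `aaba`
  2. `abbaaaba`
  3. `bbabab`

2

`aaba`: accepted
`abbaaaba`: accepted
`bbabab`: rejected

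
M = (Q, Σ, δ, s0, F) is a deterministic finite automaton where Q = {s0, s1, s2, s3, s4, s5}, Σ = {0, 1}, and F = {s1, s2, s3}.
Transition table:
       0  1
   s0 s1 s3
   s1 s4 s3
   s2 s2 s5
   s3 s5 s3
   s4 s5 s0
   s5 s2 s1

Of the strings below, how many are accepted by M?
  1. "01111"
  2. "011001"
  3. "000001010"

"01111": accepted
"011001": rejected
"000001010": accepted

2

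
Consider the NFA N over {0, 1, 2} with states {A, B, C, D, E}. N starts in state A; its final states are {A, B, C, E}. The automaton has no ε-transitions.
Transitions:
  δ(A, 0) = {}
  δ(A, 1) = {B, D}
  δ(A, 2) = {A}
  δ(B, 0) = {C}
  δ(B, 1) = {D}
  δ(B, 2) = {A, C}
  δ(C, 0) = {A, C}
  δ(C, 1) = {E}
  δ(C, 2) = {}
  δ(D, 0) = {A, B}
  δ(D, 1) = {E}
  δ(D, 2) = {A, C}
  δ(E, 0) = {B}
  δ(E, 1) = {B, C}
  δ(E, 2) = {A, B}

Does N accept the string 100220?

Start: {A}
read 1: {B, D}
read 0: {A, B, C}
read 0: {A, C}
read 2: {A}
read 2: {A}
read 0: {}
Reachable ∩ accepting = {} — empty.

rejected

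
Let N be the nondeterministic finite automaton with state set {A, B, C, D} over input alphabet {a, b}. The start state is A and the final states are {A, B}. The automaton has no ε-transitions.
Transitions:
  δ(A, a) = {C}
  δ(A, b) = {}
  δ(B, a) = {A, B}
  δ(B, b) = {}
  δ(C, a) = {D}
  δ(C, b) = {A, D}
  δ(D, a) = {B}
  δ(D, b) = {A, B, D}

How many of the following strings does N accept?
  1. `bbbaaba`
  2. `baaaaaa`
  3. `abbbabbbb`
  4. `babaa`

1

`bbbaaba`: rejected
`baaaaaa`: rejected
`abbbabbbb`: accepted
`babaa`: rejected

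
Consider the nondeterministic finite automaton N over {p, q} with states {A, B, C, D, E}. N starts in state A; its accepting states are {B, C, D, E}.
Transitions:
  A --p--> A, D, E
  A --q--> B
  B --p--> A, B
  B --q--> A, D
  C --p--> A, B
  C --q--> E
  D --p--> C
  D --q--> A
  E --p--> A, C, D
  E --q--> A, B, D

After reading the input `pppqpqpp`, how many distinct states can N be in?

Start: {A}
read p: {A, D, E}
read p: {A, C, D, E}
read p: {A, B, C, D, E}
read q: {A, B, D, E}
read p: {A, B, C, D, E}
read q: {A, B, D, E}
read p: {A, B, C, D, E}
read p: {A, B, C, D, E}
Final reachable set {A, B, C, D, E} has 5 states.

5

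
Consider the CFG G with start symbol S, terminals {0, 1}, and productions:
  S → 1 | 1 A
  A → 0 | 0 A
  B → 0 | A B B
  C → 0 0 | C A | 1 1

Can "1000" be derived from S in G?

yes

S ⇒ 1A ⇒ 10A ⇒ 100A ⇒ 1000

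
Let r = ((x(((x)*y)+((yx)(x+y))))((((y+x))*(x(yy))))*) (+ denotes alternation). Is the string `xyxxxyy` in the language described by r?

yes

Split as xy·xxxyy: (x(((x)*y)+((yx)(x+y)))) matches xy and ((((y+x))*(x(yy))))* matches xxxyy.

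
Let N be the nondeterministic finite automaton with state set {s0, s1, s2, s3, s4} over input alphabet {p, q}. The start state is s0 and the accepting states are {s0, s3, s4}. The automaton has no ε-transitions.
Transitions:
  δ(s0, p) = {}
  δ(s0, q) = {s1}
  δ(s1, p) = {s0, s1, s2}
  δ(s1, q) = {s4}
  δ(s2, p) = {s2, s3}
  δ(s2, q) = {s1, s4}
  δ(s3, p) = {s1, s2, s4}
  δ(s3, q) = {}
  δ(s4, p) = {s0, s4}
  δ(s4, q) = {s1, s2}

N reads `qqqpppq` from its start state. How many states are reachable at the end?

Start: {s0}
read q: {s1}
read q: {s4}
read q: {s1, s2}
read p: {s0, s1, s2, s3}
read p: {s0, s1, s2, s3, s4}
read p: {s0, s1, s2, s3, s4}
read q: {s1, s2, s4}
Final reachable set {s1, s2, s4} has 3 states.

3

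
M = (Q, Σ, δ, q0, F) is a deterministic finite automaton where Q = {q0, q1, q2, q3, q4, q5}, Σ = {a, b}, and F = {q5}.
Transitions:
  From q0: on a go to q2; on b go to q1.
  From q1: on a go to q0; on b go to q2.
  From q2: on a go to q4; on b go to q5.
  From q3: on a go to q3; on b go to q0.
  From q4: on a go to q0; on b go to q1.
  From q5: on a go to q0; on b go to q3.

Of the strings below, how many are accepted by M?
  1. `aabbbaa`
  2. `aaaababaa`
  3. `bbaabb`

0

`aabbbaa`: rejected
`aaaababaa`: rejected
`bbaabb`: rejected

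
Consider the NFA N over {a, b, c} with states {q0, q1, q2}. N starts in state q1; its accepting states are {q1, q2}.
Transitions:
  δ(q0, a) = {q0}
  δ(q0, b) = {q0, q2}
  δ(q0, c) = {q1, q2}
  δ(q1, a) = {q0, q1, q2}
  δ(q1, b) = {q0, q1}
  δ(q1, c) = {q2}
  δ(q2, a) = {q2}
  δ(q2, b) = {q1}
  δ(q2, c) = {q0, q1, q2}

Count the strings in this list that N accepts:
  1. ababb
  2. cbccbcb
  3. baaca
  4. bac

4

ababb: accepted
cbccbcb: accepted
baaca: accepted
bac: accepted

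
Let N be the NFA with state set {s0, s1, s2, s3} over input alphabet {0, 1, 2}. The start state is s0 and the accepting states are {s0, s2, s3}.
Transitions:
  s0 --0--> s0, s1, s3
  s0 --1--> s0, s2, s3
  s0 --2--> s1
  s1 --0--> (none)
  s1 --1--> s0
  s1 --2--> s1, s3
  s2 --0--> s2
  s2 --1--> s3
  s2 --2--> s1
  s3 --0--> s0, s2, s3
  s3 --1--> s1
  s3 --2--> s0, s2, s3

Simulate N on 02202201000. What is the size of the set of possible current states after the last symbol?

Start: {s0}
read 0: {s0, s1, s3}
read 2: {s0, s1, s2, s3}
read 2: {s0, s1, s2, s3}
read 0: {s0, s1, s2, s3}
read 2: {s0, s1, s2, s3}
read 2: {s0, s1, s2, s3}
read 0: {s0, s1, s2, s3}
read 1: {s0, s1, s2, s3}
read 0: {s0, s1, s2, s3}
read 0: {s0, s1, s2, s3}
read 0: {s0, s1, s2, s3}
Final reachable set {s0, s1, s2, s3} has 4 states.

4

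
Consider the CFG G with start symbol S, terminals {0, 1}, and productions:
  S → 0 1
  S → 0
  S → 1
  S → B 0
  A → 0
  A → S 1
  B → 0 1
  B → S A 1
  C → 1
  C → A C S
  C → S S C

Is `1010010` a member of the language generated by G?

yes

S ⇒ B0 ⇒ SA10 ⇒ B0A10 ⇒ SA10A10 ⇒ 1A10A10 ⇒ 1010A10 ⇒ 1010010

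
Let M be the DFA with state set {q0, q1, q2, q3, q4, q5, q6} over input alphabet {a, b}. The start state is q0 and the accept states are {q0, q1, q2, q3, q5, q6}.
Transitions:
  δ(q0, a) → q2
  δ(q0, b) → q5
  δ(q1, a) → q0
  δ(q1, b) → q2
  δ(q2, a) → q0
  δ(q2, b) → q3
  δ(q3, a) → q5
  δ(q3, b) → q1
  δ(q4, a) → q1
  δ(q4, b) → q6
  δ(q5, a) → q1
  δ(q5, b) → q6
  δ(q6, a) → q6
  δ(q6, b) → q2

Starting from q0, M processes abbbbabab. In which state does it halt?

q2

q0 --a--> q2
q2 --b--> q3
q3 --b--> q1
q1 --b--> q2
q2 --b--> q3
q3 --a--> q5
q5 --b--> q6
q6 --a--> q6
q6 --b--> q2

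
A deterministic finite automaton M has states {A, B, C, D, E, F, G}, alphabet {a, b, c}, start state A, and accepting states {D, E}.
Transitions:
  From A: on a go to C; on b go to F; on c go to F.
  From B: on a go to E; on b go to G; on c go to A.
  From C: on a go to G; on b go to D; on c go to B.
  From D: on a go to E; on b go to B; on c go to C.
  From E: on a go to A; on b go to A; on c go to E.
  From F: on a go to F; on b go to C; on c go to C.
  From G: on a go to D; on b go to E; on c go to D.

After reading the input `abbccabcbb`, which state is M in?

A --a--> C
C --b--> D
D --b--> B
B --c--> A
A --c--> F
F --a--> F
F --b--> C
C --c--> B
B --b--> G
G --b--> E

E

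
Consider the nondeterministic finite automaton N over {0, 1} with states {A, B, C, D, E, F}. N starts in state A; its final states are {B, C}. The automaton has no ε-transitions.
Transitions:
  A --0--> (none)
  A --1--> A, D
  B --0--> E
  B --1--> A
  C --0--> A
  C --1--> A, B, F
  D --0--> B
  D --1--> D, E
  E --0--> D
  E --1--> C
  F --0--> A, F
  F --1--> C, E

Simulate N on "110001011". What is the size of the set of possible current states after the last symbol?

Start: {A}
read 1: {A, D}
read 1: {A, D, E}
read 0: {B, D}
read 0: {B, E}
read 0: {D, E}
read 1: {C, D, E}
read 0: {A, B, D}
read 1: {A, D, E}
read 1: {A, C, D, E}
Final reachable set {A, C, D, E} has 4 states.

4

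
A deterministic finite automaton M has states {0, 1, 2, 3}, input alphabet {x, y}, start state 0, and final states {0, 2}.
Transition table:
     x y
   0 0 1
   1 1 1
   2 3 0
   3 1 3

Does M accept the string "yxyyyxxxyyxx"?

rejected

0 --y--> 1
1 --x--> 1
1 --y--> 1
1 --y--> 1
1 --y--> 1
1 --x--> 1
1 --x--> 1
1 --x--> 1
1 --y--> 1
1 --y--> 1
1 --x--> 1
1 --x--> 1
End in state 1, which is not an accepting state.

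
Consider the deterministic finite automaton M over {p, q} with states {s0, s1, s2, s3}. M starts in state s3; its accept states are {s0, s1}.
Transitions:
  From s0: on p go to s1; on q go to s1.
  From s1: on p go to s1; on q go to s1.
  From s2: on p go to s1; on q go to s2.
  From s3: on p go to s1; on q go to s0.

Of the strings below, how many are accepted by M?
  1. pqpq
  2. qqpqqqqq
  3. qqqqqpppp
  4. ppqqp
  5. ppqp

pqpq: accepted
qqpqqqqq: accepted
qqqqqpppp: accepted
ppqqp: accepted
ppqp: accepted

5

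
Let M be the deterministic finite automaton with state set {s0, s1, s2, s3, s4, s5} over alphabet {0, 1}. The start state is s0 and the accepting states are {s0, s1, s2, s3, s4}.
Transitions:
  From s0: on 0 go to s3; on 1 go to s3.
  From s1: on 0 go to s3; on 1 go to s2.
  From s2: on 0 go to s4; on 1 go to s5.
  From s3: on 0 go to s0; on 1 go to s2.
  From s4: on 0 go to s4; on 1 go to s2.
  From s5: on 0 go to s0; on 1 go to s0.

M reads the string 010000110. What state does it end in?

s0 --0--> s3
s3 --1--> s2
s2 --0--> s4
s4 --0--> s4
s4 --0--> s4
s4 --0--> s4
s4 --1--> s2
s2 --1--> s5
s5 --0--> s0

s0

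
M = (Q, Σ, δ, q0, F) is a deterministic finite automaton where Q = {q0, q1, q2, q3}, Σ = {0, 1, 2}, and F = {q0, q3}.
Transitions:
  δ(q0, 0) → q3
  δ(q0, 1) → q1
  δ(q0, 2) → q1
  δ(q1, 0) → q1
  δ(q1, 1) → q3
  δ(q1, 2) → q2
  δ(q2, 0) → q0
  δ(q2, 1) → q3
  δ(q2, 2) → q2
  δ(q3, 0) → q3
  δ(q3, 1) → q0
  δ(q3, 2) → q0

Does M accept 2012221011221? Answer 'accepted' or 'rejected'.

accepted

q0 --2--> q1
q1 --0--> q1
q1 --1--> q3
q3 --2--> q0
q0 --2--> q1
q1 --2--> q2
q2 --1--> q3
q3 --0--> q3
q3 --1--> q0
q0 --1--> q1
q1 --2--> q2
q2 --2--> q2
q2 --1--> q3
End in state q3, which is an accepting state.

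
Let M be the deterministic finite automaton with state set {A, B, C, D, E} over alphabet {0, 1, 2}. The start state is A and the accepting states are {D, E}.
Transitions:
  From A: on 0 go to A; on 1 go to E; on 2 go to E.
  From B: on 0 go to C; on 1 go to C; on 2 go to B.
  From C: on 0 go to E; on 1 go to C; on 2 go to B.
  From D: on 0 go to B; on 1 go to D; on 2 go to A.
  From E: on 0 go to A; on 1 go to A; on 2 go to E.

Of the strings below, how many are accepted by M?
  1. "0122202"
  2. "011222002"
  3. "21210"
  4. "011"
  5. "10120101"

3

"0122202": accepted
"011222002": accepted
"21210": rejected
"011": rejected
"10120101": accepted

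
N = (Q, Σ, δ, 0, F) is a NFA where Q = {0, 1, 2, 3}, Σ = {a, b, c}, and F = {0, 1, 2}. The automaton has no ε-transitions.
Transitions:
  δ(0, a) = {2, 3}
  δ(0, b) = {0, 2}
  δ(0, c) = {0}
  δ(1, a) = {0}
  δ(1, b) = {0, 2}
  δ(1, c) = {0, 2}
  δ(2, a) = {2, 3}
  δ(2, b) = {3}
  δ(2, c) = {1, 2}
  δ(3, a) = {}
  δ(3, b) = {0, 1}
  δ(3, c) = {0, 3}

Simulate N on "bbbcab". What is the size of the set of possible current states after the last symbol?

4

Start: {0}
read b: {0, 2}
read b: {0, 2, 3}
read b: {0, 1, 2, 3}
read c: {0, 1, 2, 3}
read a: {0, 2, 3}
read b: {0, 1, 2, 3}
Final reachable set {0, 1, 2, 3} has 4 states.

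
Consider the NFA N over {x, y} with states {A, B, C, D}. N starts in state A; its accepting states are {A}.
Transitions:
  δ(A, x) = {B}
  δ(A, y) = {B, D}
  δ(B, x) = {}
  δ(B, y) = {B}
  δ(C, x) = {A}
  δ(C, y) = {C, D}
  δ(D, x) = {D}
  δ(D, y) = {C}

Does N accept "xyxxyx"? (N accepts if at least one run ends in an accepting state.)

rejected

Start: {A}
read x: {B}
read y: {B}
read x: {}
The reachable set is empty and stays empty for the remaining 3 symbols.
Reachable ∩ accepting = {} — empty.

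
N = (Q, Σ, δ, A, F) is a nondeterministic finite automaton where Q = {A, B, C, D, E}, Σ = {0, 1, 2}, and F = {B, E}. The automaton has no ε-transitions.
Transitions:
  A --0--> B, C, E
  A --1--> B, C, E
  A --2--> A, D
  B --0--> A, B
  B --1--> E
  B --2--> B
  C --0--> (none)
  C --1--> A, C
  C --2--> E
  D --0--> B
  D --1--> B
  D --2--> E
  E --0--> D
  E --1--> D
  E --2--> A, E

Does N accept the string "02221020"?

accepted

Start: {A}
read 0: {B, C, E}
read 2: {A, B, E}
read 2: {A, B, D, E}
read 2: {A, B, D, E}
read 1: {B, C, D, E}
read 0: {A, B, D}
read 2: {A, B, D, E}
read 0: {A, B, C, D, E}
Reachable ∩ accepting = {B, E} — nonempty.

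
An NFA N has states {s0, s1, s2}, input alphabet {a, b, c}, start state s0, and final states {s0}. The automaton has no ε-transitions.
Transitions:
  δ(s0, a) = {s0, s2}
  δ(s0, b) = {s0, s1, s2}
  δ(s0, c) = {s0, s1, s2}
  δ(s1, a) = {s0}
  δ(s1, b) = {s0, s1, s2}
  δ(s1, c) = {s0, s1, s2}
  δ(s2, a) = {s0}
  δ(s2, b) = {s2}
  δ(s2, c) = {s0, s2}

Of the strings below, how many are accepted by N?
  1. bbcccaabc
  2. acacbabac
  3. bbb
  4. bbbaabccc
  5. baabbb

bbcccaabc: accepted
acacbabac: accepted
bbb: accepted
bbbaabccc: accepted
baabbb: accepted

5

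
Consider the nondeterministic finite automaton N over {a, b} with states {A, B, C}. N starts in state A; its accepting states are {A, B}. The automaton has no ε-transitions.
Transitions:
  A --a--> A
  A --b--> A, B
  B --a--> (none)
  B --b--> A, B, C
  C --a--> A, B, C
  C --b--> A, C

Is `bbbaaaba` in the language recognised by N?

accepted

Start: {A}
read b: {A, B}
read b: {A, B, C}
read b: {A, B, C}
read a: {A, B, C}
read a: {A, B, C}
read a: {A, B, C}
read b: {A, B, C}
read a: {A, B, C}
Reachable ∩ accepting = {A, B} — nonempty.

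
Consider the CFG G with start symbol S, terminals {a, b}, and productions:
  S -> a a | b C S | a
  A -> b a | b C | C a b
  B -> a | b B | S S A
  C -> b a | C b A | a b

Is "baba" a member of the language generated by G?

yes

S ⇒ bCS ⇒ babS ⇒ baba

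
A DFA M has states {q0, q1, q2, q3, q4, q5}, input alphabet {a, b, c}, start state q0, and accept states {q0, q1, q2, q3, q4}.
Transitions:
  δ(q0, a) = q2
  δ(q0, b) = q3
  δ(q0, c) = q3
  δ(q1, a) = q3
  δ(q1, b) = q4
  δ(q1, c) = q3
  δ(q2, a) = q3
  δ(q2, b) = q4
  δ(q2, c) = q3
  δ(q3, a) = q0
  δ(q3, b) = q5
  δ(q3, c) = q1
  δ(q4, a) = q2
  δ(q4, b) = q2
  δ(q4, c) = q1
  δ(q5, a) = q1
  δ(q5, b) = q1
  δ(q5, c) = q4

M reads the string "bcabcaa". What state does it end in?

q0 --b--> q3
q3 --c--> q1
q1 --a--> q3
q3 --b--> q5
q5 --c--> q4
q4 --a--> q2
q2 --a--> q3

q3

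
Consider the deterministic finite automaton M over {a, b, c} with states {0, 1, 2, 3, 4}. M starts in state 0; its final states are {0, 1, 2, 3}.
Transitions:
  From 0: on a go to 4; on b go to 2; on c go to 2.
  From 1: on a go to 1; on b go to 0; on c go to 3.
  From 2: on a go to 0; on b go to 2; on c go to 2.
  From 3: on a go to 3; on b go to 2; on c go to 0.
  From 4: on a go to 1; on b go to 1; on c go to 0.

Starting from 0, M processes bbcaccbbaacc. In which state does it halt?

2

0 --b--> 2
2 --b--> 2
2 --c--> 2
2 --a--> 0
0 --c--> 2
2 --c--> 2
2 --b--> 2
2 --b--> 2
2 --a--> 0
0 --a--> 4
4 --c--> 0
0 --c--> 2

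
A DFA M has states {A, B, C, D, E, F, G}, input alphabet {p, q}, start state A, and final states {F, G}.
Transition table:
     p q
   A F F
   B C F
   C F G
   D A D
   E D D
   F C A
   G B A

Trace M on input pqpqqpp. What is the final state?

F

A --p--> F
F --q--> A
A --p--> F
F --q--> A
A --q--> F
F --p--> C
C --p--> F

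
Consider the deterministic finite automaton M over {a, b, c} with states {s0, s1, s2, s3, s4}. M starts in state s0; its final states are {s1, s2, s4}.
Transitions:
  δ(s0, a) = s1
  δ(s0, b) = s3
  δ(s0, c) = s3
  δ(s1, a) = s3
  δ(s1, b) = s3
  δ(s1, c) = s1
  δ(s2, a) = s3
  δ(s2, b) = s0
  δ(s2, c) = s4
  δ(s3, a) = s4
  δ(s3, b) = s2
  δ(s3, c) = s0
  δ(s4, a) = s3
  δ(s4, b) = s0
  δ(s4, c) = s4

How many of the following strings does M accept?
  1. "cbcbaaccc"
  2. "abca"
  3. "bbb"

"cbcbaaccc": rejected
"abca": accepted
"bbb": rejected

1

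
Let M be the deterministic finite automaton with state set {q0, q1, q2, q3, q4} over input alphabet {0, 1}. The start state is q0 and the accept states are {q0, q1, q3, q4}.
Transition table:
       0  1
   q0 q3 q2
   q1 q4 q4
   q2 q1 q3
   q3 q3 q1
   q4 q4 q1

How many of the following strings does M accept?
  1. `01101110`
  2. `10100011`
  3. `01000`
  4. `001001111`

4

`01101110`: accepted
`10100011`: accepted
`01000`: accepted
`001001111`: accepted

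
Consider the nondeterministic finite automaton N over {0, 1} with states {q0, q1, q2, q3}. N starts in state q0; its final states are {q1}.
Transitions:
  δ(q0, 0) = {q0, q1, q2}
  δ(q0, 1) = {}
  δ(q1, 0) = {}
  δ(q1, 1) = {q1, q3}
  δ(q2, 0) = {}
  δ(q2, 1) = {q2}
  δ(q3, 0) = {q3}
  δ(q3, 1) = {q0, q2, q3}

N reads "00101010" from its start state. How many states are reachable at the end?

Start: {q0}
read 0: {q0, q1, q2}
read 0: {q0, q1, q2}
read 1: {q1, q2, q3}
read 0: {q3}
read 1: {q0, q2, q3}
read 0: {q0, q1, q2, q3}
read 1: {q0, q1, q2, q3}
read 0: {q0, q1, q2, q3}
Final reachable set {q0, q1, q2, q3} has 4 states.

4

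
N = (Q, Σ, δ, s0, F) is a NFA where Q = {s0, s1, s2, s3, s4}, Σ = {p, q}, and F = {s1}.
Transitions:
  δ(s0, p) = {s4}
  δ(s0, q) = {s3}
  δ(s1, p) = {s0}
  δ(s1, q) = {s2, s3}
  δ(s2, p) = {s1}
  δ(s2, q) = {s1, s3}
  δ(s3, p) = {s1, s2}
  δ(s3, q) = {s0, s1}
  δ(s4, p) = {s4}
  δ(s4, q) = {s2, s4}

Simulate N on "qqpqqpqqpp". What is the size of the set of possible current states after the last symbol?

3

Start: {s0}
read q: {s3}
read q: {s0, s1}
read p: {s0, s4}
read q: {s2, s3, s4}
read q: {s0, s1, s2, s3, s4}
read p: {s0, s1, s2, s4}
read q: {s1, s2, s3, s4}
read q: {s0, s1, s2, s3, s4}
read p: {s0, s1, s2, s4}
read p: {s0, s1, s4}
Final reachable set {s0, s1, s4} has 3 states.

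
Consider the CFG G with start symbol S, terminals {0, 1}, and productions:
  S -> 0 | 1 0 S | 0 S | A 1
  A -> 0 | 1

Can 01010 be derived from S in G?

no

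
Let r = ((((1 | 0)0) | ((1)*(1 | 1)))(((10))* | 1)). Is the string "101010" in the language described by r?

Split as 10·1010: (((1|0)0)|((1)*(1|1))) matches 10 and (((10))*|1) matches 1010.

yes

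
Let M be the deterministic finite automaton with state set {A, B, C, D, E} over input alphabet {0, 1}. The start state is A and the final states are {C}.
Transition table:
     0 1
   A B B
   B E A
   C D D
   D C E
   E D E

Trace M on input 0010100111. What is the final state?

E

A --0--> B
B --0--> E
E --1--> E
E --0--> D
D --1--> E
E --0--> D
D --0--> C
C --1--> D
D --1--> E
E --1--> E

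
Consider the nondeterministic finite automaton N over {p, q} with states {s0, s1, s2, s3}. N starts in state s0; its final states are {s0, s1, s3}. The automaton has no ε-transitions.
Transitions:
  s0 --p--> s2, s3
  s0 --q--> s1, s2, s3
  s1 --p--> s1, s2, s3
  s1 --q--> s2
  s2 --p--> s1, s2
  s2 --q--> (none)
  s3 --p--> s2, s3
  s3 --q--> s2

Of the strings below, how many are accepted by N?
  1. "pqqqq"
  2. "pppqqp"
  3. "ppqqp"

"pqqqq": rejected
"pppqqp": rejected
"ppqqp": rejected

0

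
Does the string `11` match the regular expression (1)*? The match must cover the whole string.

Split into 2 pieces 1 · 1; each matches 1.

yes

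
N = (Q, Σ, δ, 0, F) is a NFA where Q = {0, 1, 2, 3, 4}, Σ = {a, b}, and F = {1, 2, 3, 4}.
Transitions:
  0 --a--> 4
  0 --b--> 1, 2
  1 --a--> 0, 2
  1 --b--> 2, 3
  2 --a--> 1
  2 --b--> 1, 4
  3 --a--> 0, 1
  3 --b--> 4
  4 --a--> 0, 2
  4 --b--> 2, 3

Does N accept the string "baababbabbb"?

Start: {0}
read b: {1, 2}
read a: {0, 1, 2}
read a: {0, 1, 2, 4}
read b: {1, 2, 3, 4}
read a: {0, 1, 2}
read b: {1, 2, 3, 4}
read b: {1, 2, 3, 4}
read a: {0, 1, 2}
read b: {1, 2, 3, 4}
read b: {1, 2, 3, 4}
read b: {1, 2, 3, 4}
Reachable ∩ accepting = {1, 2, 3, 4} — nonempty.

accepted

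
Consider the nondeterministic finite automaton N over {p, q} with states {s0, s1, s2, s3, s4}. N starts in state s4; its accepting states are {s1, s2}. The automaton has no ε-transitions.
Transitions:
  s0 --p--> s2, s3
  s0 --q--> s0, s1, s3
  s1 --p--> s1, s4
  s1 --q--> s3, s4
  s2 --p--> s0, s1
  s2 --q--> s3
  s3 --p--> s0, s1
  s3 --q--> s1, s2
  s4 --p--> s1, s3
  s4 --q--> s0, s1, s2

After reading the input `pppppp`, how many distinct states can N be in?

Start: {s4}
read p: {s1, s3}
read p: {s0, s1, s4}
read p: {s1, s2, s3, s4}
read p: {s0, s1, s3, s4}
read p: {s0, s1, s2, s3, s4}
read p: {s0, s1, s2, s3, s4}
Final reachable set {s0, s1, s2, s3, s4} has 5 states.

5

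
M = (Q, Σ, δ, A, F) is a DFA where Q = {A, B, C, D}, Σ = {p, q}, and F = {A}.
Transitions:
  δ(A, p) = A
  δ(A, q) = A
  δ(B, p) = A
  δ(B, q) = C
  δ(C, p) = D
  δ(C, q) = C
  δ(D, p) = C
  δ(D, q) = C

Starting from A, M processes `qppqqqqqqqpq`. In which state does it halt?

A --q--> A
A --p--> A
A --p--> A
A --q--> A
A --q--> A
A --q--> A
A --q--> A
A --q--> A
A --q--> A
A --q--> A
A --p--> A
A --q--> A

A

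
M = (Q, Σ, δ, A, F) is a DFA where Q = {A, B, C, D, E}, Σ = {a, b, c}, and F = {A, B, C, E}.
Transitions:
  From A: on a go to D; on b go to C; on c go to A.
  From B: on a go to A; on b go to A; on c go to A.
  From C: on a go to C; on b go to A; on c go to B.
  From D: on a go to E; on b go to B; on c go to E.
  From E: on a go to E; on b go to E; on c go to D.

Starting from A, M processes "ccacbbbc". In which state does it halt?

D

A --c--> A
A --c--> A
A --a--> D
D --c--> E
E --b--> E
E --b--> E
E --b--> E
E --c--> D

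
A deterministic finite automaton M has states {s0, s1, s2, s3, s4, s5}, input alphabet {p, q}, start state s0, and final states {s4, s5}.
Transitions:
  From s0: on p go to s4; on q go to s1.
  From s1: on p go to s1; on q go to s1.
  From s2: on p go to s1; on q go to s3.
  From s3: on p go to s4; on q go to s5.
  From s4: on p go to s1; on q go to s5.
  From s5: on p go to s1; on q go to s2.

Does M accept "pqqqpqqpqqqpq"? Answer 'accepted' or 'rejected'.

rejected

s0 --p--> s4
s4 --q--> s5
s5 --q--> s2
s2 --q--> s3
s3 --p--> s4
s4 --q--> s5
s5 --q--> s2
s2 --p--> s1
s1 --q--> s1
s1 --q--> s1
s1 --q--> s1
s1 --p--> s1
s1 --q--> s1
End in state s1, which is not an accepting state.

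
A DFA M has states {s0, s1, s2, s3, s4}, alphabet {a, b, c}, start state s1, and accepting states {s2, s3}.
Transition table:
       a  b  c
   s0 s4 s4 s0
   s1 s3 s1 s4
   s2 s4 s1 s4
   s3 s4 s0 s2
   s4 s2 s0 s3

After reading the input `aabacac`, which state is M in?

s1 --a--> s3
s3 --a--> s4
s4 --b--> s0
s0 --a--> s4
s4 --c--> s3
s3 --a--> s4
s4 --c--> s3

s3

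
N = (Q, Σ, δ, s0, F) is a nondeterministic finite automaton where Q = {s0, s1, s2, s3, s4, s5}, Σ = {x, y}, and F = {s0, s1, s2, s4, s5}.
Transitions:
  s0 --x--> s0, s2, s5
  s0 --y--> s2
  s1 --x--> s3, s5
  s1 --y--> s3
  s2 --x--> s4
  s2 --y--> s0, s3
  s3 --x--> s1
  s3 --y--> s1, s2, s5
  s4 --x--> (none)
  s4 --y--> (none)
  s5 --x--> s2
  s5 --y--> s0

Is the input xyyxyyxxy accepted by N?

accepted

Start: {s0}
read x: {s0, s2, s5}
read y: {s0, s2, s3}
read y: {s0, s1, s2, s3, s5}
read x: {s0, s1, s2, s3, s4, s5}
read y: {s0, s1, s2, s3, s5}
read y: {s0, s1, s2, s3, s5}
read x: {s0, s1, s2, s3, s4, s5}
read x: {s0, s1, s2, s3, s4, s5}
read y: {s0, s1, s2, s3, s5}
Reachable ∩ accepting = {s0, s1, s2, s5} — nonempty.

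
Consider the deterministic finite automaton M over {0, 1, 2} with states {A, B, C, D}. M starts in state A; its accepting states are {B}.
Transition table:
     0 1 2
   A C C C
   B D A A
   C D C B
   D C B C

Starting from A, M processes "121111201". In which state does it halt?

B

A --1--> C
C --2--> B
B --1--> A
A --1--> C
C --1--> C
C --1--> C
C --2--> B
B --0--> D
D --1--> B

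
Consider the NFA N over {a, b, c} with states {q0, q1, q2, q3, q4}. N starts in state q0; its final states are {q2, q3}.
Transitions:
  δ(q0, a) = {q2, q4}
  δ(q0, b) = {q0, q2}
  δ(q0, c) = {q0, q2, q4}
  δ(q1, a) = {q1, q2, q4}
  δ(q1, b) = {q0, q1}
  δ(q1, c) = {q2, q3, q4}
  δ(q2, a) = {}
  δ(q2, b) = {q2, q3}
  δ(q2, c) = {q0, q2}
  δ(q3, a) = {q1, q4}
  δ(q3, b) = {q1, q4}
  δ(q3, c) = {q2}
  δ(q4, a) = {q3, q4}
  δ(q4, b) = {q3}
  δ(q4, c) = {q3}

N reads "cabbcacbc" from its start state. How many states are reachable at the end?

4

Start: {q0}
read c: {q0, q2, q4}
read a: {q2, q3, q4}
read b: {q1, q2, q3, q4}
read b: {q0, q1, q2, q3, q4}
read c: {q0, q2, q3, q4}
read a: {q1, q2, q3, q4}
read c: {q0, q2, q3, q4}
read b: {q0, q1, q2, q3, q4}
read c: {q0, q2, q3, q4}
Final reachable set {q0, q2, q3, q4} has 4 states.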